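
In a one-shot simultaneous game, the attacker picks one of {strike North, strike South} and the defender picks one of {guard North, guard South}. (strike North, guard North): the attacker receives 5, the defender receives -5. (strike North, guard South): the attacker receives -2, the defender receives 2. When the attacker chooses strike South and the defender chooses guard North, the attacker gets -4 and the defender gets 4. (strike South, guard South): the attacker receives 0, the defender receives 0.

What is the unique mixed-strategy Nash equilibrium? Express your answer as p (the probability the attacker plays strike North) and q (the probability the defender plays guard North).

p = 4/11, q = 2/11

Set the defender's expected payoff from guard North equal to that from guard South:
  the defender's expected payoff from guard North: p·(-5) + (1−p)·4 = -9p + 4
  the defender's expected payoff from guard South: p·2 + (1−p)·0 = 2p
  -9p + 4 = 2p  ⇒  -11p = -4  ⇒  p = 4/11.
Set the attacker's expected payoff from strike North equal to that from strike South:
  the attacker's payoff from strike North: q·5 + (1−q)·(-2) = 7q - 2
  the attacker's payoff from strike South: q·(-4) + (1−q)·0 = -4q
  7q - 2 = -4q  ⇒  11q = 2  ⇒  q = 2/11.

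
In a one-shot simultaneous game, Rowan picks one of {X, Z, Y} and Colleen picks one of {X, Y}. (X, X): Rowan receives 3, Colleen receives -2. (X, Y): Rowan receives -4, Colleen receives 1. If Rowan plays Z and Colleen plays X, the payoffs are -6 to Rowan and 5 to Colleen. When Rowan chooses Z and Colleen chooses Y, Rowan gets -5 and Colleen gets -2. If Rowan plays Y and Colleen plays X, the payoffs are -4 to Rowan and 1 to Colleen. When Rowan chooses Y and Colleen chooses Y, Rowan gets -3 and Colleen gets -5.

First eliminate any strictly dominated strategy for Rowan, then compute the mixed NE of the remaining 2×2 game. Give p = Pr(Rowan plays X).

Rowan's strategy Z is strictly dominated by Y: -4 > -6 and -3 > -5. Eliminate Z.
Set Colleen's expected payoff from X equal to that from Y:
  Colleen's expected payoff from X: p·(-2) + (1−p)·1 = -3p + 1
  Colleen's expected payoff from Y: p·1 + (1−p)·(-5) = 6p - 5
  -3p + 1 = 6p - 5  ⇒  -9p = -6  ⇒  p = 2/3.

p = 2/3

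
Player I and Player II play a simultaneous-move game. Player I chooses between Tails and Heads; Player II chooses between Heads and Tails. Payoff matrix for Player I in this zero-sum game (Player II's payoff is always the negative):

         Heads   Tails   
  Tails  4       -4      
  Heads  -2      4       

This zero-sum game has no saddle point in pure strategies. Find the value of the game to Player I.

v = 4/7

Player II's mix must leave Player I indifferent between Tails and Heads.
  Player I's payoff from Tails: q·4 + (1−q)·(-4) = 8q - 4
  Player I's payoff from Heads: q·(-2) + (1−q)·4 = -6q + 4
  8q - 4 = -6q + 4  ⇒  14q = 8  ⇒  q = 4/7.
The value is Player I's expected payoff against this mix (using Tails): (4/7)·4 + (3/7)·(-4) = 4/7.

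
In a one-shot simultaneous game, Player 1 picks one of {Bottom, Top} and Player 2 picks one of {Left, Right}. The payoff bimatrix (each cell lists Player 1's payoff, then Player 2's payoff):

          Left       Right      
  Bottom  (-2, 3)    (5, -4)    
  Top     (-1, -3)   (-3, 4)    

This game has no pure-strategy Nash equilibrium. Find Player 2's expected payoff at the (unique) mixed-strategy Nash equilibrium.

Set Player 2's expected payoff from Left equal to that from Right:
  Player 2's expected payoff from Left: p·3 + (1−p)·(-3) = 6p - 3
  Player 2's expected payoff from Right: p·(-4) + (1−p)·4 = -8p + 4
  6p - 3 = -8p + 4  ⇒  14p = 7  ⇒  p = 1/2.
At equilibrium Player 2 is indifferent across columns, so Player 2's payoff equals the payoff from Left: (1/2)·3 + (1/2)·(-3) = 0.

0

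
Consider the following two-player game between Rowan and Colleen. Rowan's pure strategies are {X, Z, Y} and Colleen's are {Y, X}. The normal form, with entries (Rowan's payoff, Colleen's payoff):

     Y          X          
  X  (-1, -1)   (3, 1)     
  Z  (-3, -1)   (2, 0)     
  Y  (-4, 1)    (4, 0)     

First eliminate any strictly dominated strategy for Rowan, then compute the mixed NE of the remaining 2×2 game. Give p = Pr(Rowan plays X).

Rowan's strategy Z is strictly dominated by X: -1 > -3 and 3 > 2. Eliminate Z.
In a mixed equilibrium Colleen is indifferent between Y and X; this condition fixes p.
  Colleen's payoff from Y: p·(-1) + (1−p)·1 = -2p + 1
  Colleen's payoff from X: p·1 + (1−p)·0 = p
  -2p + 1 = p  ⇒  -3p = -1  ⇒  p = 1/3.

p = 1/3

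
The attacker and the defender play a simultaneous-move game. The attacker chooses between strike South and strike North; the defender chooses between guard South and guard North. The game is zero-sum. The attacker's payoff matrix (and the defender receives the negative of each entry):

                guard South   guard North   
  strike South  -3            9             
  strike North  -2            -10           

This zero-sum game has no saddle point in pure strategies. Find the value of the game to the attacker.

The defender's mix must leave the attacker indifferent between strike South and strike North.
  the attacker's expected payoff from strike South: q·(-3) + (1−q)·9 = -12q + 9
  the attacker's expected payoff from strike North: q·(-2) + (1−q)·(-10) = 8q - 10
  -12q + 9 = 8q - 10  ⇒  -20q = -19  ⇒  q = 19/20.
The value is the attacker's expected payoff against this mix (using strike South): (19/20)·(-3) + (1/20)·9 = -12/5.

v = -12/5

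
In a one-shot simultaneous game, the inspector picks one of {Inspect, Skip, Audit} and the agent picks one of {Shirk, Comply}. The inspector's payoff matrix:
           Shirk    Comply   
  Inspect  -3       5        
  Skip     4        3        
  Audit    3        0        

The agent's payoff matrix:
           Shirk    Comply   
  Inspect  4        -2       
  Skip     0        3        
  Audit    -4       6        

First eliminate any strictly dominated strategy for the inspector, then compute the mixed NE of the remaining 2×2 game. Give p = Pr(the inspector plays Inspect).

p = 1/3

The inspector's strategy Audit is strictly dominated by Skip: 4 > 3 and 3 > 0. Eliminate Audit.
The agent's indifference between Shirk and Comply determines the inspector's mixing probability p:
  the agent's payoff to Shirk: p·4 + (1−p)·0 = 4p
  the agent's payoff to Comply: p·(-2) + (1−p)·3 = -5p + 3
  4p = -5p + 3  ⇒  9p = 3  ⇒  p = 1/3.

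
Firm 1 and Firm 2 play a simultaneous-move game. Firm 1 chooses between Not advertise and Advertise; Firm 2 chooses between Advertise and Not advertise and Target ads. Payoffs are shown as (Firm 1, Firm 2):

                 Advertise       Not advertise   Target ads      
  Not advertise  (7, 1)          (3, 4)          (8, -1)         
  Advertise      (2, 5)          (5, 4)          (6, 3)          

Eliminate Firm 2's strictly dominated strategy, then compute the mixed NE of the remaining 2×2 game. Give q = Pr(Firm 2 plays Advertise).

Firm 2's strategy Target ads is strictly dominated by Advertise: 1 > -1 and 5 > 3. Eliminate Target ads.
Set Firm 1's expected payoff from Not advertise equal to that from Advertise:
  Firm 1's payoff to Not advertise: q·7 + (1−q)·3 = 4q + 3
  Firm 1's payoff to Advertise: q·2 + (1−q)·5 = -3q + 5
  4q + 3 = -3q + 5  ⇒  7q = 2  ⇒  q = 2/7.

q = 2/7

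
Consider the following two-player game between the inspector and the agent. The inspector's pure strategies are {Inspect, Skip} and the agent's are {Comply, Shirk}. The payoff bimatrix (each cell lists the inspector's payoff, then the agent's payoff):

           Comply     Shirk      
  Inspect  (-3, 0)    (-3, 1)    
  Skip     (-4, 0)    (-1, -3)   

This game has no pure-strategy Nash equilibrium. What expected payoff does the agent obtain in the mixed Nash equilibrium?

0

The inspector's mix must leave the agent indifferent between Comply and Shirk.
  the agent's expected payoff from Comply: p·0 + (1−p)·0 = 0
  the agent's expected payoff from Shirk: p·1 + (1−p)·(-3) = 4p - 3
  0 = 4p - 3  ⇒  -4p = -3  ⇒  p = 3/4.
At equilibrium the agent is indifferent across columns, so the agent's payoff equals the payoff from Comply: (3/4)·0 + (1/4)·0 = 0.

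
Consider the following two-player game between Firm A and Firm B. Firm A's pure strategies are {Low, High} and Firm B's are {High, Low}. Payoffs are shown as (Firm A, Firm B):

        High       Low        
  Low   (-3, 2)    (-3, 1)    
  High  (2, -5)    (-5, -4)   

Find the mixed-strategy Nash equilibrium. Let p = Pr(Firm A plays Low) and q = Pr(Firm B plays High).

Set Firm B's expected payoff from High equal to that from Low:
  Firm B's payoff to High: p·2 + (1−p)·(-5) = 7p - 5
  Firm B's payoff to Low: p·1 + (1−p)·(-4) = 5p - 4
  7p - 5 = 5p - 4  ⇒  2p = 1  ⇒  p = 1/2.
Firm A's indifference between Low and High determines Firm B's mixing probability q:
  Firm A's payoff from Low: q·(-3) + (1−q)·(-3) = -3
  Firm A's payoff from High: q·2 + (1−q)·(-5) = 7q - 5
  -3 = 7q - 5  ⇒  -7q = -2  ⇒  q = 2/7.

p = 1/2, q = 2/7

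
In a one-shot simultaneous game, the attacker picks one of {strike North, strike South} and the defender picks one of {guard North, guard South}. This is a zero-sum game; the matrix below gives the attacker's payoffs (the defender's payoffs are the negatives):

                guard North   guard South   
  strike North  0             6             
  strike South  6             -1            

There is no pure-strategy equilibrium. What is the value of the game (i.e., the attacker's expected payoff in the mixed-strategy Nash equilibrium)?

v = 36/13

In a mixed equilibrium the attacker is indifferent between strike North and strike South; this condition fixes q.
  the attacker's payoff from strike North: q·0 + (1−q)·6 = -6q + 6
  the attacker's payoff from strike South: q·6 + (1−q)·(-1) = 7q - 1
  -6q + 6 = 7q - 1  ⇒  -13q = -7  ⇒  q = 7/13.
The value is the attacker's expected payoff against this mix (using strike North): (7/13)·0 + (6/13)·6 = 36/13.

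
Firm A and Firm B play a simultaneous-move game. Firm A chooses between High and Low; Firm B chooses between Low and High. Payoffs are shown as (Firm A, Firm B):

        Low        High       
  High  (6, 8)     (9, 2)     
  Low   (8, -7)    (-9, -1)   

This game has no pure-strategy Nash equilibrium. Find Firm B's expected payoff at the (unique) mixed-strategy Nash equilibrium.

Firm A's mix must leave Firm B indifferent between Low and High.
  Firm B's expected payoff from Low: p·8 + (1−p)·(-7) = 15p - 7
  Firm B's expected payoff from High: p·2 + (1−p)·(-1) = 3p - 1
  15p - 7 = 3p - 1  ⇒  12p = 6  ⇒  p = 1/2.
At equilibrium Firm B is indifferent across columns, so Firm B's payoff equals the payoff from Low: (1/2)·8 + (1/2)·(-7) = 1/2.

1/2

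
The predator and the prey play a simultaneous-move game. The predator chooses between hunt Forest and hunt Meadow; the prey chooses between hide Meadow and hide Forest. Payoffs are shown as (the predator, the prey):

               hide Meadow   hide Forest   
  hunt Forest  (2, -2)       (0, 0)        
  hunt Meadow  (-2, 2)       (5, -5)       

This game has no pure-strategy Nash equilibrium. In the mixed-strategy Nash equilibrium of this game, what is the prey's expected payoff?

Set the prey's expected payoff from hide Meadow equal to that from hide Forest:
  the prey's payoff from hide Meadow: p·(-2) + (1−p)·2 = -4p + 2
  the prey's payoff from hide Forest: p·0 + (1−p)·(-5) = 5p - 5
  -4p + 2 = 5p - 5  ⇒  -9p = -7  ⇒  p = 7/9.
At equilibrium the prey is indifferent across columns, so the prey's payoff equals the payoff from hide Meadow: (7/9)·(-2) + (2/9)·2 = -10/9.

-10/9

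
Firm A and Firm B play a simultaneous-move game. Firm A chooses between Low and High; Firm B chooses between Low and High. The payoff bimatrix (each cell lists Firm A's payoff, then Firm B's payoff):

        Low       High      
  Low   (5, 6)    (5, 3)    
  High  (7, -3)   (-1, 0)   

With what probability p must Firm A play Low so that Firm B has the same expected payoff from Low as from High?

p = 1/2

For Firm B to be willing to mix, Firm B must be indifferent between Low and High, which pins down Firm A's mix.
  Firm B's expected payoff from Low: p·6 + (1−p)·(-3) = 9p - 3
  Firm B's expected payoff from High: p·3 + (1−p)·0 = 3p
  9p - 3 = 3p  ⇒  6p = 3  ⇒  p = 1/2.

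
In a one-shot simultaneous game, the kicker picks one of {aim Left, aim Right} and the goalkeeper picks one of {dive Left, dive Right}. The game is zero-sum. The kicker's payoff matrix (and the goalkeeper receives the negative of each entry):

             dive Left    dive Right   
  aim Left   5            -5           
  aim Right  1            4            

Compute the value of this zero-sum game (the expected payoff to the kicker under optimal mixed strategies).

Set the kicker's expected payoff from aim Left equal to that from aim Right:
  the kicker's payoff from aim Left: q·5 + (1−q)·(-5) = 10q - 5
  the kicker's payoff from aim Right: q·1 + (1−q)·4 = -3q + 4
  10q - 5 = -3q + 4  ⇒  13q = 9  ⇒  q = 9/13.
The value is the kicker's expected payoff against this mix (using aim Left): (9/13)·5 + (4/13)·(-5) = 25/13.

v = 25/13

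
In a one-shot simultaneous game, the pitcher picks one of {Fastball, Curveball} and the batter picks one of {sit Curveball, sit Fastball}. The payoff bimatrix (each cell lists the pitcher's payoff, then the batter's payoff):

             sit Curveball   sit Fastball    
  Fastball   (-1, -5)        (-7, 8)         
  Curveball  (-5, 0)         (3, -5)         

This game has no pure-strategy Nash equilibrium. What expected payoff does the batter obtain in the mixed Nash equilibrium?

The pitcher's mix must leave the batter indifferent between sit Curveball and sit Fastball.
  the batter's expected payoff from sit Curveball: p·(-5) + (1−p)·0 = -5p
  the batter's expected payoff from sit Fastball: p·8 + (1−p)·(-5) = 13p - 5
  -5p = 13p - 5  ⇒  -18p = -5  ⇒  p = 5/18.
At equilibrium the batter is indifferent across columns, so the batter's payoff equals the payoff from sit Curveball: (5/18)·(-5) + (13/18)·0 = -25/18.

-25/18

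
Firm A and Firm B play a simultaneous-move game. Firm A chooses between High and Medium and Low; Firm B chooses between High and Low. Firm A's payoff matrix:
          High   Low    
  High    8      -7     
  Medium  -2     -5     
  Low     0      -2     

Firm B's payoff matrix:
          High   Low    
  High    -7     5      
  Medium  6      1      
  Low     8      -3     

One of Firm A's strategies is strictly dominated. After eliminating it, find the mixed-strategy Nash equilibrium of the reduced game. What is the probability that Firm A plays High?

Firm A's strategy Medium is strictly dominated by Low: 0 > -2 and -2 > -5. Eliminate Medium.
For Firm B to be willing to mix, Firm B must be indifferent between High and Low, which pins down Firm A's mix.
  Firm B's payoff from High: p·(-7) + (1−p)·8 = -15p + 8
  Firm B's payoff from Low: p·5 + (1−p)·(-3) = 8p - 3
  -15p + 8 = 8p - 3  ⇒  -23p = -11  ⇒  p = 11/23.

p = 11/23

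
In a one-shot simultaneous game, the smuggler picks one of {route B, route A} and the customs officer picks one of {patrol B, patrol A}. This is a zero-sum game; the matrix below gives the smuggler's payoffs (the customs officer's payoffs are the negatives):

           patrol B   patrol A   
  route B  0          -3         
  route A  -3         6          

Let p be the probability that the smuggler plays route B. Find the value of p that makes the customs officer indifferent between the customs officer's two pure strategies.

p = 3/4

In a mixed equilibrium the customs officer is indifferent between patrol B and patrol A; this condition fixes p.
  the customs officer's payoff from patrol B: p·0 + (1−p)·3 = -3p + 3
  the customs officer's payoff from patrol A: p·3 + (1−p)·(-6) = 9p - 6
  -3p + 3 = 9p - 6  ⇒  -12p = -9  ⇒  p = 3/4.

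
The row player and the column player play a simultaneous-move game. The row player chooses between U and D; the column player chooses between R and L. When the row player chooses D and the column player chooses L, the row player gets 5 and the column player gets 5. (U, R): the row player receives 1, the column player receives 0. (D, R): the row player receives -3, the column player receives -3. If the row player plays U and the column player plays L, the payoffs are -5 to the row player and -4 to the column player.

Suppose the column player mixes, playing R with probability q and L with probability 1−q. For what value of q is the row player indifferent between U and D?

For the row player to be willing to mix, the row player must be indifferent between U and D, which pins down the column player's mix.
  the row player's payoff to U: q·1 + (1−q)·(-5) = 6q - 5
  the row player's payoff to D: q·(-3) + (1−q)·5 = -8q + 5
  6q - 5 = -8q + 5  ⇒  14q = 10  ⇒  q = 5/7.

q = 5/7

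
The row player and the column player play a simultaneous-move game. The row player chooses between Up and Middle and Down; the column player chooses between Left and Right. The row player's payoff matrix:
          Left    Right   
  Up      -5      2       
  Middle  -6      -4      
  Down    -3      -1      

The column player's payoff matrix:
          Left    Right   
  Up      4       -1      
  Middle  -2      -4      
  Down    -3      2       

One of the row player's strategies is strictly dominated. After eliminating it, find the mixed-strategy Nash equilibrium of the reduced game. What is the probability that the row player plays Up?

p = 1/2

The row player's strategy Middle is strictly dominated by Down: -3 > -6 and -1 > -4. Eliminate Middle.
The row player's mix must leave the column player indifferent between Left and Right.
  the column player's payoff to Left: p·4 + (1−p)·(-3) = 7p - 3
  the column player's payoff to Right: p·(-1) + (1−p)·2 = -3p + 2
  7p - 3 = -3p + 2  ⇒  10p = 5  ⇒  p = 1/2.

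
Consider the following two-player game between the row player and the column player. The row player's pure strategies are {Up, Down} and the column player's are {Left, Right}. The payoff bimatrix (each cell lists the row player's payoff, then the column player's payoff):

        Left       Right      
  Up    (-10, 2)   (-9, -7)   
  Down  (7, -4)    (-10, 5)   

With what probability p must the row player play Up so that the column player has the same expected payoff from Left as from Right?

p = 1/2

The row player's mix must leave the column player indifferent between Left and Right.
  the column player's payoff from Left: p·2 + (1−p)·(-4) = 6p - 4
  the column player's payoff from Right: p·(-7) + (1−p)·5 = -12p + 5
  6p - 4 = -12p + 5  ⇒  18p = 9  ⇒  p = 1/2.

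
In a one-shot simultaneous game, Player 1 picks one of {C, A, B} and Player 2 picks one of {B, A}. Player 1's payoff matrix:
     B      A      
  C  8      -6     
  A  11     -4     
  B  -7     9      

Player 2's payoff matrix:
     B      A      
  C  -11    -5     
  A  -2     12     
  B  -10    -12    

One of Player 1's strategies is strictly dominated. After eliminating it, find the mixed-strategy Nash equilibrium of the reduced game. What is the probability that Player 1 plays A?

Player 1's strategy C is strictly dominated by A: 11 > 8 and -4 > -6. Eliminate C.
Player 2's indifference between B and A determines Player 1's mixing probability p:
  Player 2's payoff to B: p·(-2) + (1−p)·(-10) = 8p - 10
  Player 2's payoff to A: p·12 + (1−p)·(-12) = 24p - 12
  8p - 10 = 24p - 12  ⇒  -16p = -2  ⇒  p = 1/8.

p = 1/8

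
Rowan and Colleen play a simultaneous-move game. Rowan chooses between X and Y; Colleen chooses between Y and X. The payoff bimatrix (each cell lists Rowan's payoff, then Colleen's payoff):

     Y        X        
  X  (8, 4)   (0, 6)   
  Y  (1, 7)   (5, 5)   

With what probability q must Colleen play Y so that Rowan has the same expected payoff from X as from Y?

q = 5/12

In a mixed equilibrium Rowan is indifferent between X and Y; this condition fixes q.
  Rowan's payoff from X: q·8 + (1−q)·0 = 8q
  Rowan's payoff from Y: q·1 + (1−q)·5 = -4q + 5
  8q = -4q + 5  ⇒  12q = 5  ⇒  q = 5/12.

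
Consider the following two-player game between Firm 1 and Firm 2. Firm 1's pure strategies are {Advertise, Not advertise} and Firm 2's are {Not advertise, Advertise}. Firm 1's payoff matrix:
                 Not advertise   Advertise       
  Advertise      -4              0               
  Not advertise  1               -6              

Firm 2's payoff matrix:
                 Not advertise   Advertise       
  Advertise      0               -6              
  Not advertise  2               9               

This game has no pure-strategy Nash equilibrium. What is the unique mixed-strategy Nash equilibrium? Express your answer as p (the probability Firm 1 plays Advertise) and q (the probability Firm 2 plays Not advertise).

p = 7/13, q = 6/11

For Firm 2 to be willing to mix, Firm 2 must be indifferent between Not advertise and Advertise, which pins down Firm 1's mix.
  Firm 2's payoff from Not advertise: p·0 + (1−p)·2 = -2p + 2
  Firm 2's payoff from Advertise: p·(-6) + (1−p)·9 = -15p + 9
  -2p + 2 = -15p + 9  ⇒  13p = 7  ⇒  p = 7/13.
Firm 1's indifference between Advertise and Not advertise determines Firm 2's mixing probability q:
  Firm 1's payoff from Advertise: q·(-4) + (1−q)·0 = -4q
  Firm 1's payoff from Not advertise: q·1 + (1−q)·(-6) = 7q - 6
  -4q = 7q - 6  ⇒  -11q = -6  ⇒  q = 6/11.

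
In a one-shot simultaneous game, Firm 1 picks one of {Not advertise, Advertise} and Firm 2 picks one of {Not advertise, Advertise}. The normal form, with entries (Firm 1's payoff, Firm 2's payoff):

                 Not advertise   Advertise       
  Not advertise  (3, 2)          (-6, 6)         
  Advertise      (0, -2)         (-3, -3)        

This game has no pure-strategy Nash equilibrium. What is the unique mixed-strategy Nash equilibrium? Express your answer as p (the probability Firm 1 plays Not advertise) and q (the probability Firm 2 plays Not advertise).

In a mixed equilibrium Firm 2 is indifferent between Not advertise and Advertise; this condition fixes p.
  Firm 2's payoff to Not advertise: p·2 + (1−p)·(-2) = 4p - 2
  Firm 2's payoff to Advertise: p·6 + (1−p)·(-3) = 9p - 3
  4p - 2 = 9p - 3  ⇒  -5p = -1  ⇒  p = 1/5.
In a mixed equilibrium Firm 1 is indifferent between Not advertise and Advertise; this condition fixes q.
  Firm 1's payoff from Not advertise: q·3 + (1−q)·(-6) = 9q - 6
  Firm 1's payoff from Advertise: q·0 + (1−q)·(-3) = 3q - 3
  9q - 6 = 3q - 3  ⇒  6q = 3  ⇒  q = 1/2.

p = 1/5, q = 1/2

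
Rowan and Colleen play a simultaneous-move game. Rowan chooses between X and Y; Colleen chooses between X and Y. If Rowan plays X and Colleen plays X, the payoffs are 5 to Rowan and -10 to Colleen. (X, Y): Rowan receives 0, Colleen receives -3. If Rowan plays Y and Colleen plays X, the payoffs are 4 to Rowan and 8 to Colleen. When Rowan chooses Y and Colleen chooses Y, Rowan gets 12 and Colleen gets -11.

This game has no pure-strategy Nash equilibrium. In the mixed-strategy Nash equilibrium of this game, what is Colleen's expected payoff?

Colleen's indifference between X and Y determines Rowan's mixing probability p:
  Colleen's payoff to X: p·(-10) + (1−p)·8 = -18p + 8
  Colleen's payoff to Y: p·(-3) + (1−p)·(-11) = 8p - 11
  -18p + 8 = 8p - 11  ⇒  -26p = -19  ⇒  p = 19/26.
At equilibrium Colleen is indifferent across columns, so Colleen's payoff equals the payoff from X: (19/26)·(-10) + (7/26)·8 = -67/13.

-67/13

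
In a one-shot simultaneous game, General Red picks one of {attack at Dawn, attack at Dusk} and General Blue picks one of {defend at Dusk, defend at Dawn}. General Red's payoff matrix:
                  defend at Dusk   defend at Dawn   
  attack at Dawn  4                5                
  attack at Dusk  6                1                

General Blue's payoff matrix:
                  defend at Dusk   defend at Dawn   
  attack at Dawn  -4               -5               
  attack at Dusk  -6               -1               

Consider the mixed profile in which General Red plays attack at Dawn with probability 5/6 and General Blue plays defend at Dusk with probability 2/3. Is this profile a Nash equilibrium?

Check General Blue's indifference given General Red's mix p = 5/6:
  payoff from defend at Dusk = -13/3; payoff from defend at Dawn = -13/3 — equal.
Check General Red's indifference given General Blue's mix q = 2/3:
  payoff from attack at Dawn = 13/3; payoff from attack at Dusk = 13/3 — equal.
Both players are indifferent, so neither can profitably deviate.

Yes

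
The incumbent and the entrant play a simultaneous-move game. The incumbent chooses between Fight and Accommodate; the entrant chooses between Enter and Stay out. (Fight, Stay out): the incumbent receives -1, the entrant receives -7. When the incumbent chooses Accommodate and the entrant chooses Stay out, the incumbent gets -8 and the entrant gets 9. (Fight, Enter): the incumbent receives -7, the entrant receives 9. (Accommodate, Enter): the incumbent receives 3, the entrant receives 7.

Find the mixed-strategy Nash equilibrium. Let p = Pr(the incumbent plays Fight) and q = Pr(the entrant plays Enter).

In a mixed equilibrium the entrant is indifferent between Enter and Stay out; this condition fixes p.
  the entrant's payoff from Enter: p·9 + (1−p)·7 = 2p + 7
  the entrant's payoff from Stay out: p·(-7) + (1−p)·9 = -16p + 9
  2p + 7 = -16p + 9  ⇒  18p = 2  ⇒  p = 1/9.
For the incumbent to be willing to mix, the incumbent must be indifferent between Fight and Accommodate, which pins down the entrant's mix.
  the incumbent's expected payoff from Fight: q·(-7) + (1−q)·(-1) = -6q - 1
  the incumbent's expected payoff from Accommodate: q·3 + (1−q)·(-8) = 11q - 8
  -6q - 1 = 11q - 8  ⇒  -17q = -7  ⇒  q = 7/17.

p = 1/9, q = 7/17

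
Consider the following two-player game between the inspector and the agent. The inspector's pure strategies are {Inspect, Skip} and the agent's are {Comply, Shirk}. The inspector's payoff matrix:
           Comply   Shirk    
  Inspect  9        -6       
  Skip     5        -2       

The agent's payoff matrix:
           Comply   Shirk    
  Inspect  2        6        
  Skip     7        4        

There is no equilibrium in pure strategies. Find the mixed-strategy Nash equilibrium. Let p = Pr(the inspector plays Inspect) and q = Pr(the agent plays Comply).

The inspector's mix must leave the agent indifferent between Comply and Shirk.
  the agent's payoff to Comply: p·2 + (1−p)·7 = -5p + 7
  the agent's payoff to Shirk: p·6 + (1−p)·4 = 2p + 4
  -5p + 7 = 2p + 4  ⇒  -7p = -3  ⇒  p = 3/7.
For the inspector to be willing to mix, the inspector must be indifferent between Inspect and Skip, which pins down the agent's mix.
  the inspector's payoff to Inspect: q·9 + (1−q)·(-6) = 15q - 6
  the inspector's payoff to Skip: q·5 + (1−q)·(-2) = 7q - 2
  15q - 6 = 7q - 2  ⇒  8q = 4  ⇒  q = 1/2.

p = 3/7, q = 1/2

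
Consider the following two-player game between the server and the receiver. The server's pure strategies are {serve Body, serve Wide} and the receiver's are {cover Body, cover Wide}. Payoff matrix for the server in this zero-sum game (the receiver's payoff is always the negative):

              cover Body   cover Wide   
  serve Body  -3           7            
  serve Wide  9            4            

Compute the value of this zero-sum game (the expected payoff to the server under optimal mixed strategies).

Set the server's expected payoff from serve Body equal to that from serve Wide:
  the server's payoff to serve Body: q·(-3) + (1−q)·7 = -10q + 7
  the server's payoff to serve Wide: q·9 + (1−q)·4 = 5q + 4
  -10q + 7 = 5q + 4  ⇒  -15q = -3  ⇒  q = 1/5.
The value is the server's expected payoff against this mix (using serve Body): (1/5)·(-3) + (4/5)·7 = 5.

v = 5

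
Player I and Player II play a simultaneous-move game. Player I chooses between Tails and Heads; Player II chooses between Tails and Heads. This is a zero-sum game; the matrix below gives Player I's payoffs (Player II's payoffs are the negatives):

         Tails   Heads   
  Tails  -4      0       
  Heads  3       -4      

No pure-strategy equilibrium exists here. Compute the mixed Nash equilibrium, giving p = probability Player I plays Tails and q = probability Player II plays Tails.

p = 7/11, q = 4/11

Player I's mix must leave Player II indifferent between Tails and Heads.
  Player II's payoff to Tails: p·4 + (1−p)·(-3) = 7p - 3
  Player II's payoff to Heads: p·0 + (1−p)·4 = -4p + 4
  7p - 3 = -4p + 4  ⇒  11p = 7  ⇒  p = 7/11.
Set Player I's expected payoff from Tails equal to that from Heads:
  Player I's expected payoff from Tails: q·(-4) + (1−q)·0 = -4q
  Player I's expected payoff from Heads: q·3 + (1−q)·(-4) = 7q - 4
  -4q = 7q - 4  ⇒  -11q = -4  ⇒  q = 4/11.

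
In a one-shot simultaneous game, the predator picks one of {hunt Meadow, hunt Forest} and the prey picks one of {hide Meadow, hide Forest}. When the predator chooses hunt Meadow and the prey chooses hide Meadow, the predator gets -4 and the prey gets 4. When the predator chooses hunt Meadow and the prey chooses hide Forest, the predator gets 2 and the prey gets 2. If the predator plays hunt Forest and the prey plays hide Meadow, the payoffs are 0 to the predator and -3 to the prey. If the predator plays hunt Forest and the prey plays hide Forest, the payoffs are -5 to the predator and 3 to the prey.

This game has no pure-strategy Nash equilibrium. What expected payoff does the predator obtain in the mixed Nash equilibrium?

The predator's indifference between hunt Meadow and hunt Forest determines the prey's mixing probability q:
  the predator's payoff to hunt Meadow: q·(-4) + (1−q)·2 = -6q + 2
  the predator's payoff to hunt Forest: q·0 + (1−q)·(-5) = 5q - 5
  -6q + 2 = 5q - 5  ⇒  -11q = -7  ⇒  q = 7/11.
At equilibrium the predator is indifferent across rows, so the predator's payoff equals the payoff from hunt Meadow: (7/11)·(-4) + (4/11)·2 = -20/11.

-20/11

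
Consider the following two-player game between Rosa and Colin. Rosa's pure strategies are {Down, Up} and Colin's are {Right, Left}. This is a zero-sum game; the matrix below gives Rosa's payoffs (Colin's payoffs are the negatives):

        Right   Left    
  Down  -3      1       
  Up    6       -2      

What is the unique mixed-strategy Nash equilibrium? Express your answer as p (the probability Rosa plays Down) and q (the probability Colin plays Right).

p = 2/3, q = 1/4

Rosa's mix must leave Colin indifferent between Right and Left.
  Colin's payoff to Right: p·3 + (1−p)·(-6) = 9p - 6
  Colin's payoff to Left: p·(-1) + (1−p)·2 = -3p + 2
  9p - 6 = -3p + 2  ⇒  12p = 8  ⇒  p = 2/3.
Colin's mix must leave Rosa indifferent between Down and Up.
  Rosa's expected payoff from Down: q·(-3) + (1−q)·1 = -4q + 1
  Rosa's expected payoff from Up: q·6 + (1−q)·(-2) = 8q - 2
  -4q + 1 = 8q - 2  ⇒  -12q = -3  ⇒  q = 1/4.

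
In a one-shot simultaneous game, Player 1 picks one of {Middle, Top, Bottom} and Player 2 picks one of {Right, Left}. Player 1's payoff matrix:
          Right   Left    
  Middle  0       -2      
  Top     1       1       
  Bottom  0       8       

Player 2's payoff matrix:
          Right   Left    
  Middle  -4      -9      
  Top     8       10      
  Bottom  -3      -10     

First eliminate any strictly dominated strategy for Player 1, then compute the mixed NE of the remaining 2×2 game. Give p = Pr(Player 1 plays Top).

Player 1's strategy Middle is strictly dominated by Top: 1 > 0 and 1 > -2. Eliminate Middle.
Set Player 2's expected payoff from Right equal to that from Left:
  Player 2's payoff to Right: p·8 + (1−p)·(-3) = 11p - 3
  Player 2's payoff to Left: p·10 + (1−p)·(-10) = 20p - 10
  11p - 3 = 20p - 10  ⇒  -9p = -7  ⇒  p = 7/9.

p = 7/9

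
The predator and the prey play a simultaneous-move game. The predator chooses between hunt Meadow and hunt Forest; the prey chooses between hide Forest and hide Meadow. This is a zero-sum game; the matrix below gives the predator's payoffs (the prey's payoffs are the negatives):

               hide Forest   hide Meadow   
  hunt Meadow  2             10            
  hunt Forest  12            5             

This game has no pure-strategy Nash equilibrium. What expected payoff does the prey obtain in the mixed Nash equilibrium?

-22/3

In a mixed equilibrium the prey is indifferent between hide Forest and hide Meadow; this condition fixes p.
  the prey's payoff to hide Forest: p·(-2) + (1−p)·(-12) = 10p - 12
  the prey's payoff to hide Meadow: p·(-10) + (1−p)·(-5) = -5p - 5
  10p - 12 = -5p - 5  ⇒  15p = 7  ⇒  p = 7/15.
At equilibrium the prey is indifferent across columns, so the prey's payoff equals the payoff from hide Forest: (7/15)·(-2) + (8/15)·(-12) = -22/3.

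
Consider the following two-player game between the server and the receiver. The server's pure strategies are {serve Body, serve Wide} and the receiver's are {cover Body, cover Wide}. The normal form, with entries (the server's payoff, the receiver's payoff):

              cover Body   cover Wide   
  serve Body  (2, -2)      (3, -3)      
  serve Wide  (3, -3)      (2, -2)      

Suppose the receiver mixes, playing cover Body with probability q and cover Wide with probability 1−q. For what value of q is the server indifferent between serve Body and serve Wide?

q = 1/2

Set the server's expected payoff from serve Body equal to that from serve Wide:
  the server's expected payoff from serve Body: q·2 + (1−q)·3 = -q + 3
  the server's expected payoff from serve Wide: q·3 + (1−q)·2 = q + 2
  -q + 3 = q + 2  ⇒  -2q = -1  ⇒  q = 1/2.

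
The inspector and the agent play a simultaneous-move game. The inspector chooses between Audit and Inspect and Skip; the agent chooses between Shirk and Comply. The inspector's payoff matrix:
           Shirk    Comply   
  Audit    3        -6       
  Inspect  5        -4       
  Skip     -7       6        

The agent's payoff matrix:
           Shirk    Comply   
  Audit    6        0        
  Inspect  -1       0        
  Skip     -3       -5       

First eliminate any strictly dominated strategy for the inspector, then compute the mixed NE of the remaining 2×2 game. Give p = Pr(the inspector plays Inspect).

p = 2/3

The inspector's strategy Audit is strictly dominated by Inspect: 5 > 3 and -4 > -6. Eliminate Audit.
For the agent to be willing to mix, the agent must be indifferent between Shirk and Comply, which pins down the inspector's mix.
  the agent's payoff to Shirk: p·(-1) + (1−p)·(-3) = 2p - 3
  the agent's payoff to Comply: p·0 + (1−p)·(-5) = 5p - 5
  2p - 3 = 5p - 5  ⇒  -3p = -2  ⇒  p = 2/3.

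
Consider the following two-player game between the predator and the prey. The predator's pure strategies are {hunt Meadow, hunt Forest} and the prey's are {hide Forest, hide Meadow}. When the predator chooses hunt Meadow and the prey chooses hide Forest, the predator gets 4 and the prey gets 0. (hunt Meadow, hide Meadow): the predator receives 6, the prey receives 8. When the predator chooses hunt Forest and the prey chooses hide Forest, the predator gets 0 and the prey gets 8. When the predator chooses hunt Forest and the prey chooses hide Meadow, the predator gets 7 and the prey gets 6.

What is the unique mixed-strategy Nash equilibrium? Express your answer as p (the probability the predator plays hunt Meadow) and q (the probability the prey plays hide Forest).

The prey's indifference between hide Forest and hide Meadow determines the predator's mixing probability p:
  the prey's payoff to hide Forest: p·0 + (1−p)·8 = -8p + 8
  the prey's payoff to hide Meadow: p·8 + (1−p)·6 = 2p + 6
  -8p + 8 = 2p + 6  ⇒  -10p = -2  ⇒  p = 1/5.
The predator's indifference between hunt Meadow and hunt Forest determines the prey's mixing probability q:
  the predator's expected payoff from hunt Meadow: q·4 + (1−q)·6 = -2q + 6
  the predator's expected payoff from hunt Forest: q·0 + (1−q)·7 = -7q + 7
  -2q + 6 = -7q + 7  ⇒  5q = 1  ⇒  q = 1/5.

p = 1/5, q = 1/5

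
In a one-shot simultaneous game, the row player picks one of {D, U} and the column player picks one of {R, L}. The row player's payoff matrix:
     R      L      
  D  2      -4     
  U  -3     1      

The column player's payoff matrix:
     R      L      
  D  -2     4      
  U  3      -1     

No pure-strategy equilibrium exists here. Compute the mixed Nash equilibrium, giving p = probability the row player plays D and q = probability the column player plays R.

p = 2/5, q = 1/2

For the column player to be willing to mix, the column player must be indifferent between R and L, which pins down the row player's mix.
  the column player's payoff to R: p·(-2) + (1−p)·3 = -5p + 3
  the column player's payoff to L: p·4 + (1−p)·(-1) = 5p - 1
  -5p + 3 = 5p - 1  ⇒  -10p = -4  ⇒  p = 2/5.
The row player's indifference between D and U determines the column player's mixing probability q:
  the row player's payoff from D: q·2 + (1−q)·(-4) = 6q - 4
  the row player's payoff from U: q·(-3) + (1−q)·1 = -4q + 1
  6q - 4 = -4q + 1  ⇒  10q = 5  ⇒  q = 1/2.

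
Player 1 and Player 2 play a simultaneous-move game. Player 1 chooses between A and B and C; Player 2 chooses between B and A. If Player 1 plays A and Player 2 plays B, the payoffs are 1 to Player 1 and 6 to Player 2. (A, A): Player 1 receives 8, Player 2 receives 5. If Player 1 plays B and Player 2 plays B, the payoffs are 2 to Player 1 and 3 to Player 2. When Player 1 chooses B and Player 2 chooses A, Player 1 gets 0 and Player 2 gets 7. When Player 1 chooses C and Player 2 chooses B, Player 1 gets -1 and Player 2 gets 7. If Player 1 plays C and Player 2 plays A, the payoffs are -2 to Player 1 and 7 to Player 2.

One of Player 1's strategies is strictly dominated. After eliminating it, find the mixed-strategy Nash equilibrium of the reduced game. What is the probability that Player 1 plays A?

p = 4/5

Player 1's strategy C is strictly dominated by B: 2 > -1 and 0 > -2. Eliminate C.
For Player 2 to be willing to mix, Player 2 must be indifferent between B and A, which pins down Player 1's mix.
  Player 2's payoff from B: p·6 + (1−p)·3 = 3p + 3
  Player 2's payoff from A: p·5 + (1−p)·7 = -2p + 7
  3p + 3 = -2p + 7  ⇒  5p = 4  ⇒  p = 4/5.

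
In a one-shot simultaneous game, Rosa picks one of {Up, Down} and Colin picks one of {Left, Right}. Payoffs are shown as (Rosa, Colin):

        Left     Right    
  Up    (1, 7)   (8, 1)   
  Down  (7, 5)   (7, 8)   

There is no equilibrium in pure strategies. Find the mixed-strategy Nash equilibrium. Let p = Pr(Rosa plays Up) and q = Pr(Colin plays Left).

Rosa's mix must leave Colin indifferent between Left and Right.
  Colin's payoff from Left: p·7 + (1−p)·5 = 2p + 5
  Colin's payoff from Right: p·1 + (1−p)·8 = -7p + 8
  2p + 5 = -7p + 8  ⇒  9p = 3  ⇒  p = 1/3.
Rosa's indifference between Up and Down determines Colin's mixing probability q:
  Rosa's payoff from Up: q·1 + (1−q)·8 = -7q + 8
  Rosa's payoff from Down: q·7 + (1−q)·7 = 7
  -7q + 8 = 7  ⇒  -7q = -1  ⇒  q = 1/7.

p = 1/3, q = 1/7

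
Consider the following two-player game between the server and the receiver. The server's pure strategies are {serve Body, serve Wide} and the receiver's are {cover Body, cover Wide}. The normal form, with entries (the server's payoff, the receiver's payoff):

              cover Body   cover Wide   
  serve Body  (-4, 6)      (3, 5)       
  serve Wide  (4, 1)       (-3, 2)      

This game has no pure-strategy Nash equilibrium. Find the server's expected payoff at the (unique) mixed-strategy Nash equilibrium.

0

The server's indifference between serve Body and serve Wide determines the receiver's mixing probability q:
  the server's payoff to serve Body: q·(-4) + (1−q)·3 = -7q + 3
  the server's payoff to serve Wide: q·4 + (1−q)·(-3) = 7q - 3
  -7q + 3 = 7q - 3  ⇒  -14q = -6  ⇒  q = 3/7.
At equilibrium the server is indifferent across rows, so the server's payoff equals the payoff from serve Body: (3/7)·(-4) + (4/7)·3 = 0.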